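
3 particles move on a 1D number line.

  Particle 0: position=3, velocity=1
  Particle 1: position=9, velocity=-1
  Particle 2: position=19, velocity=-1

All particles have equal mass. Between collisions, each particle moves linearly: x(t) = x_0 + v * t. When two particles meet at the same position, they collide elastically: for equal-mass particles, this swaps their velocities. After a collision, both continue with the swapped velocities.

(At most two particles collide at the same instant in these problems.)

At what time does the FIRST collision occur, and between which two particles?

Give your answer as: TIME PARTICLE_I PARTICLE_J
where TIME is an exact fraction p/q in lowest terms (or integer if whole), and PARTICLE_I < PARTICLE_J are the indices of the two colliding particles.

Answer: 3 0 1

Derivation:
Pair (0,1): pos 3,9 vel 1,-1 -> gap=6, closing at 2/unit, collide at t=3
Pair (1,2): pos 9,19 vel -1,-1 -> not approaching (rel speed 0 <= 0)
Earliest collision: t=3 between 0 and 1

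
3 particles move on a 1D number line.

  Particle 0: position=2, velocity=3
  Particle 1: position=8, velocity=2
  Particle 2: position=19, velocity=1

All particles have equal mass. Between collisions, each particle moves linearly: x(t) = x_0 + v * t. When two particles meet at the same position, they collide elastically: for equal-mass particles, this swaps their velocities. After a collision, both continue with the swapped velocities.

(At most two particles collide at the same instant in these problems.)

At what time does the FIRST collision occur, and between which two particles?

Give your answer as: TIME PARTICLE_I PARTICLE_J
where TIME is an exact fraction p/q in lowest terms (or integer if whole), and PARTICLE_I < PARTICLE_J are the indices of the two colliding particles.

Pair (0,1): pos 2,8 vel 3,2 -> gap=6, closing at 1/unit, collide at t=6
Pair (1,2): pos 8,19 vel 2,1 -> gap=11, closing at 1/unit, collide at t=11
Earliest collision: t=6 between 0 and 1

Answer: 6 0 1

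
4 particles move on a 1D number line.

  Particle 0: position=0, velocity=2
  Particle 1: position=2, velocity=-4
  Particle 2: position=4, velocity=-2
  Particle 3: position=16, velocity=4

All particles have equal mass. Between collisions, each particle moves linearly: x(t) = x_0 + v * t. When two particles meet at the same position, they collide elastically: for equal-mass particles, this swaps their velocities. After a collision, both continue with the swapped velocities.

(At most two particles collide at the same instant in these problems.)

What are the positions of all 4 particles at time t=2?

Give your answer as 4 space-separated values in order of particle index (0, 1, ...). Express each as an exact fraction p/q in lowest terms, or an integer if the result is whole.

Answer: -6 0 4 24

Derivation:
Collision at t=1/3: particles 0 and 1 swap velocities; positions: p0=2/3 p1=2/3 p2=10/3 p3=52/3; velocities now: v0=-4 v1=2 v2=-2 v3=4
Collision at t=1: particles 1 and 2 swap velocities; positions: p0=-2 p1=2 p2=2 p3=20; velocities now: v0=-4 v1=-2 v2=2 v3=4
Advance to t=2 (no further collisions before then); velocities: v0=-4 v1=-2 v2=2 v3=4; positions = -6 0 4 24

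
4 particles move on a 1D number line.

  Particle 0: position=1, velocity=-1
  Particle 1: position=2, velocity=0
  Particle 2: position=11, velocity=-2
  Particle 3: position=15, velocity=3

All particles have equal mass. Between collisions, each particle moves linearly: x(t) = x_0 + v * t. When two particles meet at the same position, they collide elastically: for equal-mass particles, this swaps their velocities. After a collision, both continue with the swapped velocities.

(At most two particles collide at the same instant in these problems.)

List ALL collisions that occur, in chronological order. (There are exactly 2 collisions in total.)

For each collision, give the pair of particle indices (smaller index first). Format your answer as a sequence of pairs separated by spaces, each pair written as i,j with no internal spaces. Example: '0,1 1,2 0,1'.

Answer: 1,2 0,1

Derivation:
Collision at t=9/2: particles 1 and 2 swap velocities; positions: p0=-7/2 p1=2 p2=2 p3=57/2; velocities now: v0=-1 v1=-2 v2=0 v3=3
Collision at t=10: particles 0 and 1 swap velocities; positions: p0=-9 p1=-9 p2=2 p3=45; velocities now: v0=-2 v1=-1 v2=0 v3=3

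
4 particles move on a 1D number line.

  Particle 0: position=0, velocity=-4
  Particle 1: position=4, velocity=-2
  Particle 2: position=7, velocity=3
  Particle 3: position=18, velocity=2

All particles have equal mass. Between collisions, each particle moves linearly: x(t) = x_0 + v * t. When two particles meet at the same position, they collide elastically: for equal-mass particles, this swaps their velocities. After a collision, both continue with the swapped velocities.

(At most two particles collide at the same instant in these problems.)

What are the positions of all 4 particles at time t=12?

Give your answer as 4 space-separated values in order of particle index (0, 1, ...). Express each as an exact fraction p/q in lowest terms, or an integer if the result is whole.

Answer: -48 -20 42 43

Derivation:
Collision at t=11: particles 2 and 3 swap velocities; positions: p0=-44 p1=-18 p2=40 p3=40; velocities now: v0=-4 v1=-2 v2=2 v3=3
Advance to t=12 (no further collisions before then); velocities: v0=-4 v1=-2 v2=2 v3=3; positions = -48 -20 42 43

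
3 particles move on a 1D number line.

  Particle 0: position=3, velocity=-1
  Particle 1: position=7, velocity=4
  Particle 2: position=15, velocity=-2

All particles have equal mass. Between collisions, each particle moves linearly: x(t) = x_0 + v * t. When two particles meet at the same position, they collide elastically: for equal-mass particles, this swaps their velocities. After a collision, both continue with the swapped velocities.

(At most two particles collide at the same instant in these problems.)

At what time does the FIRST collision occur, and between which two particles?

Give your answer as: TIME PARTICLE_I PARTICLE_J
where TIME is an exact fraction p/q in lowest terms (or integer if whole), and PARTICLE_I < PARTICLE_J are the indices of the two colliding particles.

Answer: 4/3 1 2

Derivation:
Pair (0,1): pos 3,7 vel -1,4 -> not approaching (rel speed -5 <= 0)
Pair (1,2): pos 7,15 vel 4,-2 -> gap=8, closing at 6/unit, collide at t=4/3
Earliest collision: t=4/3 between 1 and 2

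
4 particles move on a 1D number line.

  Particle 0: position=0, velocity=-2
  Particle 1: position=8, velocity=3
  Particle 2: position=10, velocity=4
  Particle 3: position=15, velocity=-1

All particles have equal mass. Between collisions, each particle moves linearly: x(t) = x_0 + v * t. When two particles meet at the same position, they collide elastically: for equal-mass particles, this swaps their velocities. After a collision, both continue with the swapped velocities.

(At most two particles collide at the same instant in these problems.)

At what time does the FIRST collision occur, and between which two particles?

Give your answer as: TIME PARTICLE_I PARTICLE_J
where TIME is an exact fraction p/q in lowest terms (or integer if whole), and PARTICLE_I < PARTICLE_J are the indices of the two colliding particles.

Pair (0,1): pos 0,8 vel -2,3 -> not approaching (rel speed -5 <= 0)
Pair (1,2): pos 8,10 vel 3,4 -> not approaching (rel speed -1 <= 0)
Pair (2,3): pos 10,15 vel 4,-1 -> gap=5, closing at 5/unit, collide at t=1
Earliest collision: t=1 between 2 and 3

Answer: 1 2 3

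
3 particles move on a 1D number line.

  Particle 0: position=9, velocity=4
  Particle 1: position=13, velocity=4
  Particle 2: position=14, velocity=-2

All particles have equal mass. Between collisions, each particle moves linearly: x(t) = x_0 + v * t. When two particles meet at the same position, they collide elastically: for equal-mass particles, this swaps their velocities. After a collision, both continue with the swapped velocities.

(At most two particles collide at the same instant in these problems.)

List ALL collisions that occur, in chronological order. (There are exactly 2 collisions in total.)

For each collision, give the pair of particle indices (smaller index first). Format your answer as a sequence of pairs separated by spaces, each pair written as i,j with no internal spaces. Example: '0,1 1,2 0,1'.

Answer: 1,2 0,1

Derivation:
Collision at t=1/6: particles 1 and 2 swap velocities; positions: p0=29/3 p1=41/3 p2=41/3; velocities now: v0=4 v1=-2 v2=4
Collision at t=5/6: particles 0 and 1 swap velocities; positions: p0=37/3 p1=37/3 p2=49/3; velocities now: v0=-2 v1=4 v2=4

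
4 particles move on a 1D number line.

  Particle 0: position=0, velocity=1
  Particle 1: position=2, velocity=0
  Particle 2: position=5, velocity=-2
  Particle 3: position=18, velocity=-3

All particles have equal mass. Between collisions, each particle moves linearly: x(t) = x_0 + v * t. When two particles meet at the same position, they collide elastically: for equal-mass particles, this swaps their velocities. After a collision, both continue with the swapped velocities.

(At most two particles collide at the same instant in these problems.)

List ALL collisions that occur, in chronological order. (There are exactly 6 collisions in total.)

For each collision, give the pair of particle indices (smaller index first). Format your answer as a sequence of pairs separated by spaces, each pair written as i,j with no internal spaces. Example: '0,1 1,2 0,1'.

Collision at t=3/2: particles 1 and 2 swap velocities; positions: p0=3/2 p1=2 p2=2 p3=27/2; velocities now: v0=1 v1=-2 v2=0 v3=-3
Collision at t=5/3: particles 0 and 1 swap velocities; positions: p0=5/3 p1=5/3 p2=2 p3=13; velocities now: v0=-2 v1=1 v2=0 v3=-3
Collision at t=2: particles 1 and 2 swap velocities; positions: p0=1 p1=2 p2=2 p3=12; velocities now: v0=-2 v1=0 v2=1 v3=-3
Collision at t=9/2: particles 2 and 3 swap velocities; positions: p0=-4 p1=2 p2=9/2 p3=9/2; velocities now: v0=-2 v1=0 v2=-3 v3=1
Collision at t=16/3: particles 1 and 2 swap velocities; positions: p0=-17/3 p1=2 p2=2 p3=16/3; velocities now: v0=-2 v1=-3 v2=0 v3=1
Collision at t=13: particles 0 and 1 swap velocities; positions: p0=-21 p1=-21 p2=2 p3=13; velocities now: v0=-3 v1=-2 v2=0 v3=1

Answer: 1,2 0,1 1,2 2,3 1,2 0,1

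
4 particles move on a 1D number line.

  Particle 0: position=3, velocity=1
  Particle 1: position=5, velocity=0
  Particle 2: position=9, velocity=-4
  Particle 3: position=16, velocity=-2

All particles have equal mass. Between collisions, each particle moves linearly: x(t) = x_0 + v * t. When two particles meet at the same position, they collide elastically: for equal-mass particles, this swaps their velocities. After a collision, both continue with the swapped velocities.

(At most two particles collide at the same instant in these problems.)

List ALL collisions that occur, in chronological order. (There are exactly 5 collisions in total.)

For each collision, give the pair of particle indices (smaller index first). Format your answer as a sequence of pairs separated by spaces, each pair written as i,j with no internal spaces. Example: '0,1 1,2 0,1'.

Collision at t=1: particles 1 and 2 swap velocities; positions: p0=4 p1=5 p2=5 p3=14; velocities now: v0=1 v1=-4 v2=0 v3=-2
Collision at t=6/5: particles 0 and 1 swap velocities; positions: p0=21/5 p1=21/5 p2=5 p3=68/5; velocities now: v0=-4 v1=1 v2=0 v3=-2
Collision at t=2: particles 1 and 2 swap velocities; positions: p0=1 p1=5 p2=5 p3=12; velocities now: v0=-4 v1=0 v2=1 v3=-2
Collision at t=13/3: particles 2 and 3 swap velocities; positions: p0=-25/3 p1=5 p2=22/3 p3=22/3; velocities now: v0=-4 v1=0 v2=-2 v3=1
Collision at t=11/2: particles 1 and 2 swap velocities; positions: p0=-13 p1=5 p2=5 p3=17/2; velocities now: v0=-4 v1=-2 v2=0 v3=1

Answer: 1,2 0,1 1,2 2,3 1,2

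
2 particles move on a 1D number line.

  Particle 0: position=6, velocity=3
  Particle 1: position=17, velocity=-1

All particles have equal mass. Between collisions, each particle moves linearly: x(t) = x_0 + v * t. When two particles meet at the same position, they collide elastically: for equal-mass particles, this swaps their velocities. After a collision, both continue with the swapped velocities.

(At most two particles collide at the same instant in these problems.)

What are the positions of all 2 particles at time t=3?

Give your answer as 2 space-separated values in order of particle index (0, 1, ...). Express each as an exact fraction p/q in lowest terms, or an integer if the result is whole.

Collision at t=11/4: particles 0 and 1 swap velocities; positions: p0=57/4 p1=57/4; velocities now: v0=-1 v1=3
Advance to t=3 (no further collisions before then); velocities: v0=-1 v1=3; positions = 14 15

Answer: 14 15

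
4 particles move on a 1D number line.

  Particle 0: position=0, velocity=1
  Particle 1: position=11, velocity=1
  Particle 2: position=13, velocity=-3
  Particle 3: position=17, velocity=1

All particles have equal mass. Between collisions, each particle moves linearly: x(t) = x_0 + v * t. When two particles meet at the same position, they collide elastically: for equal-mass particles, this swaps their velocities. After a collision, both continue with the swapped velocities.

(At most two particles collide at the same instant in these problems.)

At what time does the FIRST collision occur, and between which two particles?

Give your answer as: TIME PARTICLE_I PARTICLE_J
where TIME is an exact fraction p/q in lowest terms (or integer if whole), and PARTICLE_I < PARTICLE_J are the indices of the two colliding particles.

Pair (0,1): pos 0,11 vel 1,1 -> not approaching (rel speed 0 <= 0)
Pair (1,2): pos 11,13 vel 1,-3 -> gap=2, closing at 4/unit, collide at t=1/2
Pair (2,3): pos 13,17 vel -3,1 -> not approaching (rel speed -4 <= 0)
Earliest collision: t=1/2 between 1 and 2

Answer: 1/2 1 2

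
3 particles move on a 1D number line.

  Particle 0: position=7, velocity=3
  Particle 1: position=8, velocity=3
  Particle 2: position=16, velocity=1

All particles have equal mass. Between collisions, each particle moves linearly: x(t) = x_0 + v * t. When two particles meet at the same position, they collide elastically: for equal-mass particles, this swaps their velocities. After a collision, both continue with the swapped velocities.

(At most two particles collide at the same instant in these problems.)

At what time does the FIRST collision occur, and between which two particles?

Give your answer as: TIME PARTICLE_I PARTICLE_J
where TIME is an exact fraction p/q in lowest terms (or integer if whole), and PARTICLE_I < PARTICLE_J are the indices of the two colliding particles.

Pair (0,1): pos 7,8 vel 3,3 -> not approaching (rel speed 0 <= 0)
Pair (1,2): pos 8,16 vel 3,1 -> gap=8, closing at 2/unit, collide at t=4
Earliest collision: t=4 between 1 and 2

Answer: 4 1 2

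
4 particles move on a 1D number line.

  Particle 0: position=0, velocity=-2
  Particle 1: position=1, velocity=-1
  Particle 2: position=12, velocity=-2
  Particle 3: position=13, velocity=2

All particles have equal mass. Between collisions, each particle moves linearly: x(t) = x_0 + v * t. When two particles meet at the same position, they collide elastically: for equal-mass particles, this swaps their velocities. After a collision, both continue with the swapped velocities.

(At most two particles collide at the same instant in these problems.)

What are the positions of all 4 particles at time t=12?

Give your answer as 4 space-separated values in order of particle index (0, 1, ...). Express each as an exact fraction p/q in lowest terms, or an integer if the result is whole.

Answer: -24 -12 -11 37

Derivation:
Collision at t=11: particles 1 and 2 swap velocities; positions: p0=-22 p1=-10 p2=-10 p3=35; velocities now: v0=-2 v1=-2 v2=-1 v3=2
Advance to t=12 (no further collisions before then); velocities: v0=-2 v1=-2 v2=-1 v3=2; positions = -24 -12 -11 37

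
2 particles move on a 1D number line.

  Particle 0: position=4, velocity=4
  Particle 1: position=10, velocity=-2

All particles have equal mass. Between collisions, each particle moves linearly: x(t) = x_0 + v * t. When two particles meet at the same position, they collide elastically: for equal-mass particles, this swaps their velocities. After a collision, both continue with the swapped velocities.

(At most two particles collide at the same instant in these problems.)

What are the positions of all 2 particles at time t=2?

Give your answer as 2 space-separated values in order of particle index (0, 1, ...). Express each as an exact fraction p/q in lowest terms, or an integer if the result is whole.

Collision at t=1: particles 0 and 1 swap velocities; positions: p0=8 p1=8; velocities now: v0=-2 v1=4
Advance to t=2 (no further collisions before then); velocities: v0=-2 v1=4; positions = 6 12

Answer: 6 12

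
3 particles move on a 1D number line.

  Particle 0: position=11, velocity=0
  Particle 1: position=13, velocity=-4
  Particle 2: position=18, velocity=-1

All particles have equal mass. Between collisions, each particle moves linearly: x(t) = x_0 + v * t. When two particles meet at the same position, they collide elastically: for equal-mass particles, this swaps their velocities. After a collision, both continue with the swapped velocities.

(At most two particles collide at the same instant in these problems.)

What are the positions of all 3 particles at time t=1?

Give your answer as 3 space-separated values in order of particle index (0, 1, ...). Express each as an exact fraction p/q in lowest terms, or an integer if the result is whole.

Collision at t=1/2: particles 0 and 1 swap velocities; positions: p0=11 p1=11 p2=35/2; velocities now: v0=-4 v1=0 v2=-1
Advance to t=1 (no further collisions before then); velocities: v0=-4 v1=0 v2=-1; positions = 9 11 17

Answer: 9 11 17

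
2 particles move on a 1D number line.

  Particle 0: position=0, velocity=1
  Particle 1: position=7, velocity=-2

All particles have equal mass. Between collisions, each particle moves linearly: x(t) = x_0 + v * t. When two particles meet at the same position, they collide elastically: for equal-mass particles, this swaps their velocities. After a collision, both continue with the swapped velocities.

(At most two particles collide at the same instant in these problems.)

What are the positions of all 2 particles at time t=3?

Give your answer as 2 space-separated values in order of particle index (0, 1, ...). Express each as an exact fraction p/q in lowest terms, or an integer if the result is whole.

Collision at t=7/3: particles 0 and 1 swap velocities; positions: p0=7/3 p1=7/3; velocities now: v0=-2 v1=1
Advance to t=3 (no further collisions before then); velocities: v0=-2 v1=1; positions = 1 3

Answer: 1 3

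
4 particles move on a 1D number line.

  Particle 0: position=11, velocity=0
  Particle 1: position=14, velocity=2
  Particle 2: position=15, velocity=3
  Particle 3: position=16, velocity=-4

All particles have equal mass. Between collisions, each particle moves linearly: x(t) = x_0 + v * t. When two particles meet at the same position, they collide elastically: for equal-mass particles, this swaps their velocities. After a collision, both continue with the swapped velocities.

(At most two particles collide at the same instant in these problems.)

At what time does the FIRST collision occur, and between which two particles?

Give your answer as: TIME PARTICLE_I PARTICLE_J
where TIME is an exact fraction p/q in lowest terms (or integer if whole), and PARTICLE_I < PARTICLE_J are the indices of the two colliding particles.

Answer: 1/7 2 3

Derivation:
Pair (0,1): pos 11,14 vel 0,2 -> not approaching (rel speed -2 <= 0)
Pair (1,2): pos 14,15 vel 2,3 -> not approaching (rel speed -1 <= 0)
Pair (2,3): pos 15,16 vel 3,-4 -> gap=1, closing at 7/unit, collide at t=1/7
Earliest collision: t=1/7 between 2 and 3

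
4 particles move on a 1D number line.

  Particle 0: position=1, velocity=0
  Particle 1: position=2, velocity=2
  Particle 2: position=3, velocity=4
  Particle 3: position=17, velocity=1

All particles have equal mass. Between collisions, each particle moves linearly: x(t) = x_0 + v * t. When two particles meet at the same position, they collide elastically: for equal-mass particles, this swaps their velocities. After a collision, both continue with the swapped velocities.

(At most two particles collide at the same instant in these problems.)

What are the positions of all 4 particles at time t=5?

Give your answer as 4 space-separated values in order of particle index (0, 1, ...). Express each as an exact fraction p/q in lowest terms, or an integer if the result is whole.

Answer: 1 12 22 23

Derivation:
Collision at t=14/3: particles 2 and 3 swap velocities; positions: p0=1 p1=34/3 p2=65/3 p3=65/3; velocities now: v0=0 v1=2 v2=1 v3=4
Advance to t=5 (no further collisions before then); velocities: v0=0 v1=2 v2=1 v3=4; positions = 1 12 22 23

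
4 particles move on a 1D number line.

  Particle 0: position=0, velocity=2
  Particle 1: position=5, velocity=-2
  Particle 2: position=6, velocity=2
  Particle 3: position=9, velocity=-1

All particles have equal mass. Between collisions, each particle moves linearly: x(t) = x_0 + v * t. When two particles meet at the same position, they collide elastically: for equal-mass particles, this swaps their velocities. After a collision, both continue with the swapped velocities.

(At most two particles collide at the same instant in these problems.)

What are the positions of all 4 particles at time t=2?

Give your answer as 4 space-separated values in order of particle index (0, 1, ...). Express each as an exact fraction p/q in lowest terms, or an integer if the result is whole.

Collision at t=1: particles 2 and 3 swap velocities; positions: p0=2 p1=3 p2=8 p3=8; velocities now: v0=2 v1=-2 v2=-1 v3=2
Collision at t=5/4: particles 0 and 1 swap velocities; positions: p0=5/2 p1=5/2 p2=31/4 p3=17/2; velocities now: v0=-2 v1=2 v2=-1 v3=2
Advance to t=2 (no further collisions before then); velocities: v0=-2 v1=2 v2=-1 v3=2; positions = 1 4 7 10

Answer: 1 4 7 10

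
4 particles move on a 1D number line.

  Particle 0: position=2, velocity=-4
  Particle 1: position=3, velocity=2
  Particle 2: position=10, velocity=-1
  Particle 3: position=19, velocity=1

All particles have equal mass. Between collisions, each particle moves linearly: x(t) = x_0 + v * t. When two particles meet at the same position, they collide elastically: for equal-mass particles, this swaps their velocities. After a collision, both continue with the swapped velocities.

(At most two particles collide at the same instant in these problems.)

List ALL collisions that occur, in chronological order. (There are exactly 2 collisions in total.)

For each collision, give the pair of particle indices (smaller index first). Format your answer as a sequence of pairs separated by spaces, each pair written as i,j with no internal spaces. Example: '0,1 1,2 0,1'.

Collision at t=7/3: particles 1 and 2 swap velocities; positions: p0=-22/3 p1=23/3 p2=23/3 p3=64/3; velocities now: v0=-4 v1=-1 v2=2 v3=1
Collision at t=16: particles 2 and 3 swap velocities; positions: p0=-62 p1=-6 p2=35 p3=35; velocities now: v0=-4 v1=-1 v2=1 v3=2

Answer: 1,2 2,3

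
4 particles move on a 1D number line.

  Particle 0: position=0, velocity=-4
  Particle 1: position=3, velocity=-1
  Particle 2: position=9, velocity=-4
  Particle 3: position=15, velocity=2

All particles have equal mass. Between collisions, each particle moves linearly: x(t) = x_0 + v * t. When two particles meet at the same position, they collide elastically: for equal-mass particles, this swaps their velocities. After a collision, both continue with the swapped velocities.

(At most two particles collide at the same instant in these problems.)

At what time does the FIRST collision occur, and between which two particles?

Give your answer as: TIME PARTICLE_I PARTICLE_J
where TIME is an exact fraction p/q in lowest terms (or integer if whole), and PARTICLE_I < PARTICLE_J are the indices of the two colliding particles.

Pair (0,1): pos 0,3 vel -4,-1 -> not approaching (rel speed -3 <= 0)
Pair (1,2): pos 3,9 vel -1,-4 -> gap=6, closing at 3/unit, collide at t=2
Pair (2,3): pos 9,15 vel -4,2 -> not approaching (rel speed -6 <= 0)
Earliest collision: t=2 between 1 and 2

Answer: 2 1 2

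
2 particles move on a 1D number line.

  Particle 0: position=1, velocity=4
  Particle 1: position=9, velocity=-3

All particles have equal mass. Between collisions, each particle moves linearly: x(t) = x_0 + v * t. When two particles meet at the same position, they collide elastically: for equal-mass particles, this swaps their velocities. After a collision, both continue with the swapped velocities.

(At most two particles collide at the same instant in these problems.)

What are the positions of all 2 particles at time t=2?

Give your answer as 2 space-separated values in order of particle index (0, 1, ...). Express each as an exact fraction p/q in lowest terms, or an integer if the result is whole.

Collision at t=8/7: particles 0 and 1 swap velocities; positions: p0=39/7 p1=39/7; velocities now: v0=-3 v1=4
Advance to t=2 (no further collisions before then); velocities: v0=-3 v1=4; positions = 3 9

Answer: 3 9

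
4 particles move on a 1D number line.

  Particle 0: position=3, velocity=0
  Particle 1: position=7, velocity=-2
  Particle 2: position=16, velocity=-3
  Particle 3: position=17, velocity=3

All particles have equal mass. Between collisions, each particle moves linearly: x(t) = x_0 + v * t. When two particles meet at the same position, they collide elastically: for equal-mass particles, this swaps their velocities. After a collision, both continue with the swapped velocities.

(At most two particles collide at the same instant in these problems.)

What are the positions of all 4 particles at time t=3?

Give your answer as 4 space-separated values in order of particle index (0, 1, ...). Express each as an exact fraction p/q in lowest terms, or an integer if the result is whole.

Answer: 1 3 7 26

Derivation:
Collision at t=2: particles 0 and 1 swap velocities; positions: p0=3 p1=3 p2=10 p3=23; velocities now: v0=-2 v1=0 v2=-3 v3=3
Advance to t=3 (no further collisions before then); velocities: v0=-2 v1=0 v2=-3 v3=3; positions = 1 3 7 26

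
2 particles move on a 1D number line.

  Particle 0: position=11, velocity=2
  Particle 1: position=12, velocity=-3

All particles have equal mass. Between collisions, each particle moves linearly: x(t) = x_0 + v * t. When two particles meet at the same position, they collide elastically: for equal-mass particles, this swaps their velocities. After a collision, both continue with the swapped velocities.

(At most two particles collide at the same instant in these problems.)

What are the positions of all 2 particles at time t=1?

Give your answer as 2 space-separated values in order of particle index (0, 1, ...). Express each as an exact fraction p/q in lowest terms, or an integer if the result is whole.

Collision at t=1/5: particles 0 and 1 swap velocities; positions: p0=57/5 p1=57/5; velocities now: v0=-3 v1=2
Advance to t=1 (no further collisions before then); velocities: v0=-3 v1=2; positions = 9 13

Answer: 9 13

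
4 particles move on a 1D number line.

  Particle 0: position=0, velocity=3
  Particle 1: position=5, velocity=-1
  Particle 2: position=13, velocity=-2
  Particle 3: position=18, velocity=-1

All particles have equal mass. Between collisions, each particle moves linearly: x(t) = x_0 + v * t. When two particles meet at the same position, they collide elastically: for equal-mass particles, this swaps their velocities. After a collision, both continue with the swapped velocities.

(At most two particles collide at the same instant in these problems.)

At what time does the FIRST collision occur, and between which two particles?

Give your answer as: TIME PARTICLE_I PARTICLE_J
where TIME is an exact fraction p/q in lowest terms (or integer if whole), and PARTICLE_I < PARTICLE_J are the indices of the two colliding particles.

Answer: 5/4 0 1

Derivation:
Pair (0,1): pos 0,5 vel 3,-1 -> gap=5, closing at 4/unit, collide at t=5/4
Pair (1,2): pos 5,13 vel -1,-2 -> gap=8, closing at 1/unit, collide at t=8
Pair (2,3): pos 13,18 vel -2,-1 -> not approaching (rel speed -1 <= 0)
Earliest collision: t=5/4 between 0 and 1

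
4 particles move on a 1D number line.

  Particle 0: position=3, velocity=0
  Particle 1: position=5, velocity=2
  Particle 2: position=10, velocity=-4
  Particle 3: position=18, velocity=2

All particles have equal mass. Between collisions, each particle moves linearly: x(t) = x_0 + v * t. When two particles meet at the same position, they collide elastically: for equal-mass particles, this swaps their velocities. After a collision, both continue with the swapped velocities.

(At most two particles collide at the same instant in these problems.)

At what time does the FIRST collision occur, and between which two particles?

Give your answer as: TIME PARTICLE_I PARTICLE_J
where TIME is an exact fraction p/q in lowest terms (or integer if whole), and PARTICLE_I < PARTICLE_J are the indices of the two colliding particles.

Pair (0,1): pos 3,5 vel 0,2 -> not approaching (rel speed -2 <= 0)
Pair (1,2): pos 5,10 vel 2,-4 -> gap=5, closing at 6/unit, collide at t=5/6
Pair (2,3): pos 10,18 vel -4,2 -> not approaching (rel speed -6 <= 0)
Earliest collision: t=5/6 between 1 and 2

Answer: 5/6 1 2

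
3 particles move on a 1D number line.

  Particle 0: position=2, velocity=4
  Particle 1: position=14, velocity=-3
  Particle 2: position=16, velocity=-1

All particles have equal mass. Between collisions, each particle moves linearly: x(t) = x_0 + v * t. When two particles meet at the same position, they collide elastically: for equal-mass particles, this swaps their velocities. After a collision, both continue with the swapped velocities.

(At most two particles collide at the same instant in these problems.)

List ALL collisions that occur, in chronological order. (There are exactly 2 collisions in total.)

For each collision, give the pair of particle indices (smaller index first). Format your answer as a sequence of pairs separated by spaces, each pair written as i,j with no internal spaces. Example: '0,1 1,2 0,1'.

Answer: 0,1 1,2

Derivation:
Collision at t=12/7: particles 0 and 1 swap velocities; positions: p0=62/7 p1=62/7 p2=100/7; velocities now: v0=-3 v1=4 v2=-1
Collision at t=14/5: particles 1 and 2 swap velocities; positions: p0=28/5 p1=66/5 p2=66/5; velocities now: v0=-3 v1=-1 v2=4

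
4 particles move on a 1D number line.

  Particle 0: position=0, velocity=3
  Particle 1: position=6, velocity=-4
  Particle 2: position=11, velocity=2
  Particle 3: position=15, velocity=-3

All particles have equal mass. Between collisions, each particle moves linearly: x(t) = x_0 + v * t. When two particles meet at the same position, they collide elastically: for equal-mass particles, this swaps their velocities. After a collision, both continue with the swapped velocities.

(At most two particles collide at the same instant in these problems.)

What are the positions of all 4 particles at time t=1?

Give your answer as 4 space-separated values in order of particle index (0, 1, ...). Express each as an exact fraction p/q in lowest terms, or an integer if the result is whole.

Answer: 2 3 12 13

Derivation:
Collision at t=4/5: particles 2 and 3 swap velocities; positions: p0=12/5 p1=14/5 p2=63/5 p3=63/5; velocities now: v0=3 v1=-4 v2=-3 v3=2
Collision at t=6/7: particles 0 and 1 swap velocities; positions: p0=18/7 p1=18/7 p2=87/7 p3=89/7; velocities now: v0=-4 v1=3 v2=-3 v3=2
Advance to t=1 (no further collisions before then); velocities: v0=-4 v1=3 v2=-3 v3=2; positions = 2 3 12 13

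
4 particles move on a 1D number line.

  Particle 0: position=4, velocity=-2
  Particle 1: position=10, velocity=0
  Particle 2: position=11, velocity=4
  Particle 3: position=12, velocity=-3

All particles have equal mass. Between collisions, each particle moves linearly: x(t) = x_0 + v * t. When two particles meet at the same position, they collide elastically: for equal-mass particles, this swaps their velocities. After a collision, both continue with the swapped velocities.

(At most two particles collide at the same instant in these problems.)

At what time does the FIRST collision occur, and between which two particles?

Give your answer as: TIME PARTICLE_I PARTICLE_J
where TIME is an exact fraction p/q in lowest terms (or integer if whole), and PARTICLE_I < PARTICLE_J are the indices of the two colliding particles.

Answer: 1/7 2 3

Derivation:
Pair (0,1): pos 4,10 vel -2,0 -> not approaching (rel speed -2 <= 0)
Pair (1,2): pos 10,11 vel 0,4 -> not approaching (rel speed -4 <= 0)
Pair (2,3): pos 11,12 vel 4,-3 -> gap=1, closing at 7/unit, collide at t=1/7
Earliest collision: t=1/7 between 2 and 3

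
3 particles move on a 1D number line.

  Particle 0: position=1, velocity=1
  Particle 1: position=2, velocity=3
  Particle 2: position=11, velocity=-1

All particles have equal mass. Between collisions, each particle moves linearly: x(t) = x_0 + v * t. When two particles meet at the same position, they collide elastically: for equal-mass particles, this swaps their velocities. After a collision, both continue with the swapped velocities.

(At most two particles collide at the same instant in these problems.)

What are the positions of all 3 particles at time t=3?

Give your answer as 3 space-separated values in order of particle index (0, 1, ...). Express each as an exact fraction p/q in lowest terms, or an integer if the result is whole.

Collision at t=9/4: particles 1 and 2 swap velocities; positions: p0=13/4 p1=35/4 p2=35/4; velocities now: v0=1 v1=-1 v2=3
Advance to t=3 (no further collisions before then); velocities: v0=1 v1=-1 v2=3; positions = 4 8 11

Answer: 4 8 11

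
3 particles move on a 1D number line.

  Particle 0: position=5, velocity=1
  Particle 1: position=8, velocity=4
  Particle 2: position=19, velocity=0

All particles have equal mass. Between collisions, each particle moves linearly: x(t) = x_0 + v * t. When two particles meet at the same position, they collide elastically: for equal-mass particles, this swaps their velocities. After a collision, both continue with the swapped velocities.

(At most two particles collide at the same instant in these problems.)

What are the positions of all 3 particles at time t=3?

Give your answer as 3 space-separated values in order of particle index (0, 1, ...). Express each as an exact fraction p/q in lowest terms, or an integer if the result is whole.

Answer: 8 19 20

Derivation:
Collision at t=11/4: particles 1 and 2 swap velocities; positions: p0=31/4 p1=19 p2=19; velocities now: v0=1 v1=0 v2=4
Advance to t=3 (no further collisions before then); velocities: v0=1 v1=0 v2=4; positions = 8 19 20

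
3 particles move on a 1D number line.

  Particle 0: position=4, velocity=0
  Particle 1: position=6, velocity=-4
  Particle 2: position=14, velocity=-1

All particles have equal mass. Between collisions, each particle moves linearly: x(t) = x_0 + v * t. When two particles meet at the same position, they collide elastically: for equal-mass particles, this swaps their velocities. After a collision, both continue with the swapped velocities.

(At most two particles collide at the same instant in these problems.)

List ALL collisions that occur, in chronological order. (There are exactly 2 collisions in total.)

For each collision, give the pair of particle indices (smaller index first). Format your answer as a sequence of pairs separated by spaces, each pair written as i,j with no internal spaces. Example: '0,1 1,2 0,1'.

Collision at t=1/2: particles 0 and 1 swap velocities; positions: p0=4 p1=4 p2=27/2; velocities now: v0=-4 v1=0 v2=-1
Collision at t=10: particles 1 and 2 swap velocities; positions: p0=-34 p1=4 p2=4; velocities now: v0=-4 v1=-1 v2=0

Answer: 0,1 1,2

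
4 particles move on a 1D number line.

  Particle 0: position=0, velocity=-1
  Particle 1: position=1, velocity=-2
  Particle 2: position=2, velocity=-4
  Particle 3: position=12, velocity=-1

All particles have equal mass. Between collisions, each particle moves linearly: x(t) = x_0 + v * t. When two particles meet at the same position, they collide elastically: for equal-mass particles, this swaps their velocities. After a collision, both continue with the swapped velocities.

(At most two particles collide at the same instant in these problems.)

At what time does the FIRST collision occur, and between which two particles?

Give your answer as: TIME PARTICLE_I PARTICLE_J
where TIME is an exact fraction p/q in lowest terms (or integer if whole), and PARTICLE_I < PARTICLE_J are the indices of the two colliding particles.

Answer: 1/2 1 2

Derivation:
Pair (0,1): pos 0,1 vel -1,-2 -> gap=1, closing at 1/unit, collide at t=1
Pair (1,2): pos 1,2 vel -2,-4 -> gap=1, closing at 2/unit, collide at t=1/2
Pair (2,3): pos 2,12 vel -4,-1 -> not approaching (rel speed -3 <= 0)
Earliest collision: t=1/2 between 1 and 2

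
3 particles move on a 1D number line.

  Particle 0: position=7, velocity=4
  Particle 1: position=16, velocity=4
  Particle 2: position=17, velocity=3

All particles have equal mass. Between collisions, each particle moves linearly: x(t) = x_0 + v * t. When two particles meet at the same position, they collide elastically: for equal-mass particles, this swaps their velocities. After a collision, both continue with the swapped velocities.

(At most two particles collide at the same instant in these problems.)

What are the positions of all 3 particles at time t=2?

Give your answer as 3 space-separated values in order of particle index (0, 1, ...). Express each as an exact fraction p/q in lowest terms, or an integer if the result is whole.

Collision at t=1: particles 1 and 2 swap velocities; positions: p0=11 p1=20 p2=20; velocities now: v0=4 v1=3 v2=4
Advance to t=2 (no further collisions before then); velocities: v0=4 v1=3 v2=4; positions = 15 23 24

Answer: 15 23 24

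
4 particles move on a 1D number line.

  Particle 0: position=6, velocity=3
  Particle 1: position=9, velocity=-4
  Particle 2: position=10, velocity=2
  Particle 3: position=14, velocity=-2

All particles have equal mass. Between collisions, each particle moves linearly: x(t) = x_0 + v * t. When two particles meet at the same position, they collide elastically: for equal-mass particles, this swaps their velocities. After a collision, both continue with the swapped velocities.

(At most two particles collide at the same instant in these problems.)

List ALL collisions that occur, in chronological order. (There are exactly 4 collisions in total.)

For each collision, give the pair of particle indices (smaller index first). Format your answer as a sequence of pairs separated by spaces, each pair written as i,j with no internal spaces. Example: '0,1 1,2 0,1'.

Answer: 0,1 2,3 1,2 2,3

Derivation:
Collision at t=3/7: particles 0 and 1 swap velocities; positions: p0=51/7 p1=51/7 p2=76/7 p3=92/7; velocities now: v0=-4 v1=3 v2=2 v3=-2
Collision at t=1: particles 2 and 3 swap velocities; positions: p0=5 p1=9 p2=12 p3=12; velocities now: v0=-4 v1=3 v2=-2 v3=2
Collision at t=8/5: particles 1 and 2 swap velocities; positions: p0=13/5 p1=54/5 p2=54/5 p3=66/5; velocities now: v0=-4 v1=-2 v2=3 v3=2
Collision at t=4: particles 2 and 3 swap velocities; positions: p0=-7 p1=6 p2=18 p3=18; velocities now: v0=-4 v1=-2 v2=2 v3=3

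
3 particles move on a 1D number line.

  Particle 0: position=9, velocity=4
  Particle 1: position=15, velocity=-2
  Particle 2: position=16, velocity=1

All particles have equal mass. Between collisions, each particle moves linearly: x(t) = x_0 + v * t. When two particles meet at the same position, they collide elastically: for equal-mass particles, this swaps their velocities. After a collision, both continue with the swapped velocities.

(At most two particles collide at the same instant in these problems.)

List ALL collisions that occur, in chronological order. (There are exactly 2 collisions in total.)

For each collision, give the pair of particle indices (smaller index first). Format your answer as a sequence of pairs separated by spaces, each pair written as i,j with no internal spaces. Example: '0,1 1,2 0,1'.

Collision at t=1: particles 0 and 1 swap velocities; positions: p0=13 p1=13 p2=17; velocities now: v0=-2 v1=4 v2=1
Collision at t=7/3: particles 1 and 2 swap velocities; positions: p0=31/3 p1=55/3 p2=55/3; velocities now: v0=-2 v1=1 v2=4

Answer: 0,1 1,2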